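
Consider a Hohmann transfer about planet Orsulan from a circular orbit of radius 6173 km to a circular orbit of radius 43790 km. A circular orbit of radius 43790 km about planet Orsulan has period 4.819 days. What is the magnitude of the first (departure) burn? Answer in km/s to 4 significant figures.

Δv₁ = 0.5702 km/s

From Kepler's third law T² = 4π²r³/μ at r = 43790 km, T = 4.819 days = 4.819 × 86400 s = 4.163616×10^5 s: μ = 4π²r³/T² = 19122.4 km³/s².
Semi-major axis of the transfer orbit: a_t = (6173 + 43790)/2 = 24981.5 km.
On the circular orbit at r = 6173 km, v_c = √(μ/r) = 1.7600 km/s.
Vis-viva on the transfer ellipse at r = 6173 km gives v_t = √[μ(2/r − 1/a_t)] = 2.3302 km/s.
Δv₁ = |v_t − v_c| = |2.3302 − 1.7600| = 0.5702 km/s.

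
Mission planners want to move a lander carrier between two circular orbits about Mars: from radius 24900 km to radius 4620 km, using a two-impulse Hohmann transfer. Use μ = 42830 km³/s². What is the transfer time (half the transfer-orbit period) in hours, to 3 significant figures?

Semi-major axis of the transfer orbit: a_t = (24900 + 4620)/2 = 14760 km.
By Kepler's third law the transfer-orbit period is T = 2π√(a_t³/μ), so t = T/2 = 27220 s.
Converting: 27220 s ÷ 3600 s/hour = 7.56 hours.

t = 7.56 hours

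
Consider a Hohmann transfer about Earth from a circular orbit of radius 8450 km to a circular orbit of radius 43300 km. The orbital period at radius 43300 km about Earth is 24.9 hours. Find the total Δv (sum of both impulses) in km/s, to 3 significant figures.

Δv = 3.32 km/s

From Kepler's third law T² = 4π²r³/μ at r = 43300 km, T = 24.9 hours = 24.9 × 3600 s = 89640 s: μ = 4π²r³/T² = 3.98859×10^5 km³/s².
Semi-major axis of the transfer orbit: a_t = (8450 + 43300)/2 = 25875 km.
At r₁ the circular-orbit speed is v₁ = √(μ/r₁) = 6.8704 km/s.
On the transfer ellipse at r₁, vis-viva equation gives v_p = √[μ(2/r₁ − 1/a_t)] = 8.8876 km/s.
First burn Δv₁ = |v_p − v₁| = 2.017 km/s.
At r₂, v₂ = √(μ/r₂) = 3.035 km/s.
Transfer-orbit speed at r₂: v_a = √[μ(2/r₂ − 1/a_t)] = 1.734 km/s.
Second burn Δv₂ = |v₂ − v_a| = 1.301 km/s.
Δv = Δv₁ + Δv₂ = 2.017 + 1.301 = 3.318 km/s.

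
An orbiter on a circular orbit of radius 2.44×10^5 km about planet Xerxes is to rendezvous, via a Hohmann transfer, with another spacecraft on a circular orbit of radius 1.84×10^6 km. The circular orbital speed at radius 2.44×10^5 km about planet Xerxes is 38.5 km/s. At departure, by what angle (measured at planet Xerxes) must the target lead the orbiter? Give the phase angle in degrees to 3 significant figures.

φ = 103°

From the circular-orbit relation v² = μ/r at r = 2.44×10^5 km: μ = v²r = (38.5)² × 2.44×10^5 = 3.61669×10^8 km³/s².
Semi-major axis of the transfer orbit: a_t = (2.440×10^5 + 1.840×10^6)/2 = 1.042×10^6 km.
The half-period of the transfer ellipse is t = π√(a_t³/μ) = 1.757×10^5 s.
Target angular speed ω₂ = √(μ/r₂³) = 7.620×10^-6 rad/s.
Angle swept by the target during transfer: ω₂·t = 1.3388 rad = 76.71°.
Arrival is 180° from departure on the ellipse, so φ = 180° − 76.71° = 103°.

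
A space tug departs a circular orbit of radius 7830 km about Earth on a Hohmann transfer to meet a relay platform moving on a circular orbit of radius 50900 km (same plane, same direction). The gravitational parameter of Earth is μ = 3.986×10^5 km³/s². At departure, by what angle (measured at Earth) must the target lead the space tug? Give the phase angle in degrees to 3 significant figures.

φ = 101°

The Hohmann ellipse has a_t = (r₁ + r₂)/2 = 29365 km.
The half-period of the transfer ellipse is t = π√(a_t³/μ) = 25039.5 s.
Target angular speed ω₂ = √(μ/r₂³) = 5.49784×10^-5 rad/s.
Angle swept by the target during transfer: ω₂·t = 1.37663 rad = 78.88°.
Arrival is 180° from departure on the ellipse, so φ = 180° − 78.88° = 101°.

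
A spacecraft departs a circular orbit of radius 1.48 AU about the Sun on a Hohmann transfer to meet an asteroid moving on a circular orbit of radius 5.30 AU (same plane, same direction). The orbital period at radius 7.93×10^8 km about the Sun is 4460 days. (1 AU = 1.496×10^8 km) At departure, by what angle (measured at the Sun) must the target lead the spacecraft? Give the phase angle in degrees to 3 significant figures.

φ = 87.9°

From Kepler's third law T² = 4π²r³/μ at r = 7.93×10^8 km, T = 4460 days = 4460 × 86400 s = 3.85344×10^8 s: μ = 4π²r³/T² = 1.32581×10^11 km³/s².
In km: r₁ = 1.48 × 1.496×10^8 = 2.21408×10^8 km; r₂ = 5.30 × 1.496×10^8 = 7.9288×10^8 km.
Semi-major axis of the transfer orbit: a_t = (2.21408×10^8 + 7.9288×10^8)/2 = 5.07144×10^8 km.
Transfer time t = π√(a_t³/μ) = 9.8538×10^7 s.
Target angular speed ω₂ = √(μ/r₂³) = 1.6309×10^-8 rad/s.
Angle swept by the target during transfer: ω₂·t = 1.6071 rad = 92.08°.
The spacecraft traverses 180° on the transfer ellipse, so the target must lead by 180° − 92.08° = 87.9°.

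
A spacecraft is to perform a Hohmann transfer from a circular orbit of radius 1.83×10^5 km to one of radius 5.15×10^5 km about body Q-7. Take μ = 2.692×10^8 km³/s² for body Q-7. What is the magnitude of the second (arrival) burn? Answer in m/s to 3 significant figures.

Transfer-ellipse semi-major axis a_t = (r₁ + r₂)/2 = (1.830×10^5 + 5.150×10^5)/2 = 3.490×10^5 km.
Circular speed at r = 5.150×10^5 km: v_c = √(μ/r) = 22.863 km/s.
Transfer-orbit speed at the same r (vis-viva, a = a_t): v_t = √[μ(2/r − 1/a_t)] = 16.556 km/s.
Δv₂ = |v_t − v_c| = |16.556 − 22.863| = 6.307 km/s.

Δv₂ = 6310 m/s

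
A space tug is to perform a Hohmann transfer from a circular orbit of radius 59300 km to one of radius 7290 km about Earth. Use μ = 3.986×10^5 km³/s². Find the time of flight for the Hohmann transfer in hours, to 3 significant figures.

Semi-major axis of the transfer orbit: a_t = (59300 + 7290)/2 = 33295 km.
By Kepler's third law the transfer-orbit period is T = 2π√(a_t³/μ), so t = T/2 = 30230 s.
Converting: 30230 s ÷ 3600 s/hour = 8.40 hours.

t = 8.40 hours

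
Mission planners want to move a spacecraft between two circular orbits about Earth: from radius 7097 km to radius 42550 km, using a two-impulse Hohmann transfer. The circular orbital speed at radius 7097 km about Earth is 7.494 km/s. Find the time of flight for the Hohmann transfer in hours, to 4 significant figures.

t = 5.406 hours

From the circular-orbit relation v² = μ/r at r = 7097 km: μ = v²r = (7.494)² × 7097 = 3.98568×10^5 km³/s².
Transfer-ellipse semi-major axis a_t = (r₁ + r₂)/2 = (7097 + 42550)/2 = 24823.5 km.
Transfer time t = π√(a_t³/μ) = π√((24823.5)³ / 3.98568×10^5) = 19460 s.
Converting: 19460 s ÷ 3600 s/hour = 5.406 hours.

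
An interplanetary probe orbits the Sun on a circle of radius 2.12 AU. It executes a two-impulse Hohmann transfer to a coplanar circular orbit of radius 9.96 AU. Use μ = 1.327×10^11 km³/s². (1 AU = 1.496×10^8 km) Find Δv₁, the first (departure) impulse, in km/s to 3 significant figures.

Δv₁ = 5.81 km/s

In km: r₁ = 2.12 × 1.496×10^8 = 3.17152×10^8 km; r₂ = 9.96 × 1.496×10^8 = 1.490016×10^9 km.
Semi-major axis of the transfer orbit: a_t = (3.17152×10^8 + 1.490016×10^9)/2 = 9.03584×10^8 km.
On the circular orbit at r = 3.17152×10^8 km, v_c = √(μ/r) = 20.455 km/s.
Transfer-orbit speed at the same r (vis-viva, a = a_t): v_t = √[μ(2/r − 1/a_t)] = 26.267 km/s.
Δv₁ = |v_t − v_c| = |26.267 − 20.455| = 5.812 km/s.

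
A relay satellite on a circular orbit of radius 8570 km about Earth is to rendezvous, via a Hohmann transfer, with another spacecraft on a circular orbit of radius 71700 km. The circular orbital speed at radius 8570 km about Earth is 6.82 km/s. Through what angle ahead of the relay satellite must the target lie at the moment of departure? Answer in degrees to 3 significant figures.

φ = 105°

From the circular-orbit relation v² = μ/r at r = 8570 km: μ = v²r = (6.82)² × 8570 = 3.98611×10^5 km³/s².
The Hohmann ellipse has a_t = (r₁ + r₂)/2 = 40135 km.
The half-period of the transfer ellipse is t = π√(a_t³/μ) = 40009 s.
The target's mean motion on its circular orbit is ω₂ = √(μ/r₂³) = 3.2885×10^-5 rad/s.
Angle swept by the target during transfer: ω₂·t = 1.3157 rad = 75.38°.
The relay satellite traverses 180° on the transfer ellipse, so the target must lead by 180° − 75.38° = 105°.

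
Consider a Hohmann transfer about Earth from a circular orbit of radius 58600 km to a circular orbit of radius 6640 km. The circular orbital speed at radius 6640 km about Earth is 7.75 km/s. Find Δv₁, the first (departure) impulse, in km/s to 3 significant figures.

From the circular-orbit relation v² = μ/r at r = 6640 km: μ = v²r = (7.75)² × 6640 = 3.98815×10^5 km³/s².
Semi-major axis of the transfer orbit: a_t = (58600 + 6640)/2 = 32620 km.
On the circular orbit at r = 58600 km, v_c = √(μ/r) = 2.609 km/s.
Vis-viva on the transfer ellipse at r = 58600 km gives v_t = √[μ(2/r − 1/a_t)] = 1.177 km/s.
Δv₁ = |v_t − v_c| = |1.177 − 2.609| = 1.432 km/s.

Δv₁ = 1.43 km/s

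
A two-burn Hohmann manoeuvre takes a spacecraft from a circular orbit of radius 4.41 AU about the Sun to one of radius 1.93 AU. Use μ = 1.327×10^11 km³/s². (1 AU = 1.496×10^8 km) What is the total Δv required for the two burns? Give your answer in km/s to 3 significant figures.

Δv = 6.96 km/s

In km: r₁ = 4.41 × 1.496×10^8 = 6.59736×10^8 km; r₂ = 1.93 × 1.496×10^8 = 2.88728×10^8 km.
The Hohmann ellipse has a_t = (r₁ + r₂)/2 = 4.74232×10^8 km.
Circular speed at r₁: v₁ = √(μ/r₁) = √(1.327×10^11/6.59736×10^8) = 14.182 km/s.
On the transfer ellipse at r₁, vis-viva equation gives v_a = √[μ(2/r₁ − 1/a_t)] = 11.066 km/s.
First burn Δv₁ = |v_a − v₁| = 3.116 km/s.
Circular speed at r₂: v₂ = √(μ/r₂) = 21.438 km/s.
Transfer-orbit speed at r₂: v_p = √[μ(2/r₂ − 1/a_t)] = 25.286 km/s.
Second burn Δv₂ = |v₂ − v_p| = 3.848 km/s.
Δv = Δv₁ + Δv₂ = 3.116 + 3.848 = 6.964 km/s.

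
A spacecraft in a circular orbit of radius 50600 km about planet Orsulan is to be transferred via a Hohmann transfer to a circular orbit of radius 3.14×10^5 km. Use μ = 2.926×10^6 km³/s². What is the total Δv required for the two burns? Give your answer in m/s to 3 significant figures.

Transfer-ellipse semi-major axis a_t = (r₁ + r₂)/2 = (50600 + 3.140×10^5)/2 = 1.823×10^5 km.
At r₁ the circular-orbit speed is v₁ = √(μ/r₁) = 7.604 km/s.
Transfer-orbit speed at r₁ (vis-viva equation): v_p = √[μ(2/r₁ − 1/a_t)] = 9.980 km/s.
First burn Δv₁ = |v_p − v₁| = 2.376 km/s.
At r₂, v₂ = √(μ/r₂) = 3.0526 km/s.
Transfer-orbit speed at r₂: v_a = √[μ(2/r₂ − 1/a_t)] = 1.6083 km/s.
Second burn Δv₂ = |v₂ − v_a| = 1.444 km/s.
Δv = Δv₁ + Δv₂ = 2.376 + 1.444 = 3.820 km/s.

Δv = 3820 m/s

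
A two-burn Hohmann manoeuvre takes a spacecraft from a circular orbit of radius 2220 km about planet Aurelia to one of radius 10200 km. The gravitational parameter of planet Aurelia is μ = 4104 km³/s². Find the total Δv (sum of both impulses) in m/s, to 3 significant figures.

The Hohmann ellipse has a_t = (r₁ + r₂)/2 = 6210 km.
At r₁ the circular-orbit speed is v₁ = √(μ/r₁) = 1.35965 km/s.
Transfer-orbit speed at r₁ (vis-viva equation): v_p = √[μ(2/r₁ − 1/a_t)] = 1.74253 km/s.
First burn Δv₁ = |v_p − v₁| = 0.38288 km/s.
At r₂, v₂ = √(μ/r₂) = 0.6343130 km/s.
Transfer-orbit speed at r₂: v_a = √[μ(2/r₂ − 1/a_t)] = 0.3792576 km/s.
Second burn Δv₂ = |v₂ − v_a| = 0.25506 km/s.
Δv = Δv₁ + Δv₂ = 0.38288 + 0.25506 = 0.6379 km/s.

Δv = 638 m/s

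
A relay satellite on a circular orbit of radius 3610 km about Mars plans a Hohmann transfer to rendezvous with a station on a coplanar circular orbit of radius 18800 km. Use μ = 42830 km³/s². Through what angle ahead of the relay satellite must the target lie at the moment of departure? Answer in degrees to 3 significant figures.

φ = 97.2°

The Hohmann ellipse has a_t = (r₁ + r₂)/2 = 11205 km.
Transfer time t = π√(a_t³/μ) = 18005 s.
The target's mean motion on its circular orbit is ω₂ = √(μ/r₂³) = 8.0286×10^-5 rad/s.
Angle swept by the target during transfer: ω₂·t = 1.4455 rad = 82.82°.
The relay satellite traverses 180° on the transfer ellipse, so the target must lead by 180° − 82.82° = 97.2°.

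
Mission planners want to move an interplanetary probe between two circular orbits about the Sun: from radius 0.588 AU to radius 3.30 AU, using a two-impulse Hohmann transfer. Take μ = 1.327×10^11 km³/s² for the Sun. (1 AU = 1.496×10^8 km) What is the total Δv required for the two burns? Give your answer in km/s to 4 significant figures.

Δv = 19.14 km/s

In km: r₁ = 0.588 × 1.496×10^8 = 8.79648×10^7 km; r₂ = 3.30 × 1.496×10^8 = 4.9368×10^8 km.
Semi-major axis of the transfer orbit: a_t = (8.79648×10^7 + 4.9368×10^8)/2 = 2.908224×10^8 km.
Circular speed at r₁: v₁ = √(μ/r₁) = √(1.327×10^11/8.79648×10^7) = 38.84 km/s.
On the transfer ellipse at r₁, v² = μ(2/r − 1/a) gives v_p = √[μ(2/r₁ − 1/a_t)] = 50.60 km/s.
First burn Δv₁ = |v_p − v₁| = 11.76 km/s.
At r₂, v₂ = √(μ/r₂) = 16.395 km/s.
Transfer-orbit speed at r₂: v_a = √[μ(2/r₂ − 1/a_t)] = 9.0168 km/s.
Second burn Δv₂ = |v₂ − v_a| = 7.378 km/s.
Δv = Δv₁ + Δv₂ = 11.76 + 7.378 = 19.14 km/s.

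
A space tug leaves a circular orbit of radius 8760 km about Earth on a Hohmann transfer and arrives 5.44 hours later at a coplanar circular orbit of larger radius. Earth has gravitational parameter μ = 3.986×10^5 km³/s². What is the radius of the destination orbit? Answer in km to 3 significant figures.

r₂ = 41100 km

Transfer time t = 5.44 hours = 19584 s, and t = π√(a_t³/μ).
So a_t = (μ t²/π²)^(1/3) = (3.986×10^5 × (19584)² / π²)^(1/3) = 24928 km.
Since a_t = (r₁ + r₂)/2, r₂ = 2a_t − r₁ = 2×24928 − 8760 = 41096 km.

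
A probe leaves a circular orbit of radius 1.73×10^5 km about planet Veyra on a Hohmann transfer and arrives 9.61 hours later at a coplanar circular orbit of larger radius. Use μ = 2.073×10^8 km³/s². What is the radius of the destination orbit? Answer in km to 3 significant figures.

Transfer time t = 9.61 hours = 34596 s, and t = π√(a_t³/μ).
So a_t = (μ t²/π²)^(1/3) = (2.073×10^8 × (34596)² / π²)^(1/3) = 2.9294×10^5 km.
Since a_t = (r₁ + r₂)/2, r₂ = 2a_t − r₁ = 2×2.9294×10^5 − 1.730×10^5 = 4.1288×10^5 km.

r₂ = 4.13×10^5 km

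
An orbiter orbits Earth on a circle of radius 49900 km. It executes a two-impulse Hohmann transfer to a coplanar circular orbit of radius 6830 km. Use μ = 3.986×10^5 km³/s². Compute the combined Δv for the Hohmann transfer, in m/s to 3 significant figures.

Transfer-ellipse semi-major axis a_t = (r₁ + r₂)/2 = (49900 + 6830)/2 = 28365 km.
Circular speed at r₁: v₁ = √(μ/r₁) = √(3.986×10^5/49900) = 2.826301 km/s.
On the transfer ellipse at r₁, vis-viva gives v_a = √[μ(2/r₁ − 1/a_t)] = 1.386875 km/s.
First burn Δv₁ = |v_a − v₁| = 1.43943 km/s.
At r₂, v₂ = √(μ/r₂) = 7.639383 km/s.
Transfer-orbit speed at r₂: v_p = √[μ(2/r₂ − 1/a_t)] = 10.13251 km/s.
Second burn Δv₂ = |v₂ − v_p| = 2.49313 km/s.
Δv = Δv₁ + Δv₂ = 1.43943 + 2.49313 = 3.933 km/s.

Δv = 3930 m/s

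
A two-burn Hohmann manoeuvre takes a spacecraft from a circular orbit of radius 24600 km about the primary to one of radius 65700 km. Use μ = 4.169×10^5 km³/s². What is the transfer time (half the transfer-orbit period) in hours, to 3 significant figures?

Semi-major axis of the transfer orbit: a_t = (24600 + 65700)/2 = 45150 km.
Transfer time t = π√(a_t³/μ) = π√((45150)³ / 4.169×10^5) = 46680 s.
Converting: 46680 s ÷ 3600 s/hour = 13.0 hours.

t = 13.0 hours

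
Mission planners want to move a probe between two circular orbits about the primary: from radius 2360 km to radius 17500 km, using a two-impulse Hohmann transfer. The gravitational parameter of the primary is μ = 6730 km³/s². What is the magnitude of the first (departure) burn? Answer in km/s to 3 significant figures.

The Hohmann ellipse has a_t = (r₁ + r₂)/2 = 9930 km.
Circular speed at r = 2360 km: v_c = √(μ/r) = 1.6887 km/s.
Vis-viva on the transfer ellipse at r = 2360 km gives v_t = √[μ(2/r − 1/a_t)] = 2.2418 km/s.
Δv₁ = |v_t − v_c| = |2.2418 − 1.6887| = 0.5531 km/s.

Δv₁ = 0.553 km/s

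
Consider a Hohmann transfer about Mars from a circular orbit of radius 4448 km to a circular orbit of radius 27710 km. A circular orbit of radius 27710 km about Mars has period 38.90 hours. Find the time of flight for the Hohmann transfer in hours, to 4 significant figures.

t = 8.597 hours

From Kepler's third law T² = 4π²r³/μ at r = 27710 km, T = 38.90 hours = 38.90 × 3600 s = 1.4004×10^5 s: μ = 4π²r³/T² = 42831.7 km³/s².
The Hohmann ellipse has a_t = (r₁ + r₂)/2 = 16079 km.
Transfer time t = π√(a_t³/μ) = π√((16079)³ / 42831.7) = 30950 s.
Converting: 30950 s ÷ 3600 s/hour = 8.597 hours.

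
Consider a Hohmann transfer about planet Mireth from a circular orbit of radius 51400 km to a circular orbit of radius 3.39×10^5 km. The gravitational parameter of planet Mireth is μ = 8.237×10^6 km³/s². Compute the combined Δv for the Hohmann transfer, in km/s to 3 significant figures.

Transfer-ellipse semi-major axis a_t = (r₁ + r₂)/2 = (51400 + 3.390×10^5)/2 = 1.952×10^5 km.
Circular speed at r₁: v₁ = √(μ/r₁) = √(8.237×10^6/51400) = 12.65910 km/s.
On the transfer ellipse at r₁, vis-viva gives v_p = √[μ(2/r₁ − 1/a_t)] = 16.68257 km/s.
First burn Δv₁ = |v_p − v₁| = 4.023 km/s.
Circular speed at r₂: v₂ = √(μ/r₂) = 4.929 km/s.
Transfer-orbit speed at r₂: v_a = √[μ(2/r₂ − 1/a_t)] = 2.529 km/s.
Second burn Δv₂ = |v₂ − v_a| = 2.400 km/s.
Total Δv = Δv₁ + Δv₂ = 6.423 km/s.

Δv = 6.42 km/s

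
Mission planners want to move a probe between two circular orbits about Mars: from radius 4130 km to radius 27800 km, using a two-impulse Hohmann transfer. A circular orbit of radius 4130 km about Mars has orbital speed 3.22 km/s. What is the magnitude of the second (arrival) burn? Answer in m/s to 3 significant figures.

From the circular-orbit relation v² = μ/r at r = 4130 km: μ = v²r = (3.22)² × 4130 = 42821.5 km³/s².
Transfer-ellipse semi-major axis a_t = (r₁ + r₂)/2 = (4130 + 27800)/2 = 15965 km.
Circular speed at r = 27800 km: v_c = √(μ/r) = 1.24110 km/s.
Vis-viva on the transfer ellipse at r = 27800 km gives v_t = √[μ(2/r − 1/a_t)] = 0.631247 km/s.
Δv₂ = |v_t − v_c| = |0.631247 − 1.24110| = 0.6099 km/s.

Δv₂ = 610 m/s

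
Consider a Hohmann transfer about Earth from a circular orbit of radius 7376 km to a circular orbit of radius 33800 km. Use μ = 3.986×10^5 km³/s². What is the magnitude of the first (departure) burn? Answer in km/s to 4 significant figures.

Δv₁ = 2.068 km/s

Semi-major axis of the transfer orbit: a_t = (7376 + 33800)/2 = 20588 km.
On the circular orbit at r = 7376 km, v_c = √(μ/r) = 7.351 km/s.
Vis-viva on the transfer ellipse at r = 7376 km gives v_t = √[μ(2/r − 1/a_t)] = 9.419 km/s.
Δv₁ = |v_t − v_c| = |9.419 − 7.351| = 2.068 km/s.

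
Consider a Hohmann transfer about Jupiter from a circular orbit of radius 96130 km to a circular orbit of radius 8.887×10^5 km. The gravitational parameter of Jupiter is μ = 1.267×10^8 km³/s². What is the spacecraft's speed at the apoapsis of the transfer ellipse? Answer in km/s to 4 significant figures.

v = 5.276 km/s

The Hohmann ellipse has a_t = (r₁ + r₂)/2 = 4.92415×10^5 km.
The apoapsis of the transfer ellipse is at r = 8.887×10^5 km.
Vis-viva: v = √[μ(2/r − 1/a_t)] = √[1.267×10^8 × (2/8.887×10^5 − 1/4.92415×10^5)] = 5.276 km/s.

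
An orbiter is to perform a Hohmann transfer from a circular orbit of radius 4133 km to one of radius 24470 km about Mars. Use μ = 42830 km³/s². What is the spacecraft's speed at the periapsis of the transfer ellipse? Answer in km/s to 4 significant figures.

Semi-major axis of the transfer orbit: a_t = (4133 + 24470)/2 = 14301.5 km.
The periapsis of the transfer ellipse is at r = 4133 km.
Vis-viva: v = √[μ(2/r − 1/a_t)] = √[42830 × (2/4133 − 1/14301.5)] = 4.211 km/s.

v = 4.211 km/s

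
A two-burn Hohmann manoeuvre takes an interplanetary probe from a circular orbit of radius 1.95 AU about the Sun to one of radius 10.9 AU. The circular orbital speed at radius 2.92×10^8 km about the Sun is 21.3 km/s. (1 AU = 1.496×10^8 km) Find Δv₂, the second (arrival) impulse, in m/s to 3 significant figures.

Δv₂ = 4050 m/s

From the circular-orbit relation v² = μ/r at r = 2.92×10^8 km: μ = v²r = (21.3)² × 2.92×10^8 = 1.32477×10^11 km³/s².
In km: r₁ = 1.95 × 1.496×10^8 = 2.9172×10^8 km; r₂ = 10.9 × 1.496×10^8 = 1.63064×10^9 km.
The Hohmann ellipse has a_t = (r₁ + r₂)/2 = 9.6118×10^8 km.
Circular speed at r = 1.63064×10^9 km: v_c = √(μ/r) = 9.0135 km/s.
Transfer-orbit speed at the same r (vis-viva, a = a_t): v_t = √[μ(2/r − 1/a_t)] = 4.9656 km/s.
Δv₂ = |v_t − v_c| = |4.9656 − 9.0135| = 4.048 km/s.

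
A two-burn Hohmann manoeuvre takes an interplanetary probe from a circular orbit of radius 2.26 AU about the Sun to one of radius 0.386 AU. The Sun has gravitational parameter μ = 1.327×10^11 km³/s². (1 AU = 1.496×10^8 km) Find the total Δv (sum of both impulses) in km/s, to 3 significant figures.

In km: r₁ = 2.26 × 1.496×10^8 = 3.38096×10^8 km; r₂ = 0.386 × 1.496×10^8 = 5.77456×10^7 km.
Transfer-ellipse semi-major axis a_t = (r₁ + r₂)/2 = (3.38096×10^8 + 5.77456×10^7)/2 = 1.979208×10^8 km.
Circular speed at r₁: v₁ = √(μ/r₁) = √(1.327×10^11/3.38096×10^8) = 19.81 km/s.
Transfer-orbit speed at r₁ (vis-viva): v_a = √[μ(2/r₁ − 1/a_t)] = 10.70 km/s.
First burn Δv₁ = |v_a − v₁| = 9.110 km/s.
Circular speed at r₂: v₂ = √(μ/r₂) = 47.938 km/s.
Transfer-orbit speed at r₂: v_p = √[μ(2/r₂ − 1/a_t)] = 62.654 km/s.
Second burn Δv₂ = |v₂ − v_p| = 14.72 km/s.
Total Δv = Δv₁ + Δv₂ = 23.83 km/s.

Δv = 23.8 km/s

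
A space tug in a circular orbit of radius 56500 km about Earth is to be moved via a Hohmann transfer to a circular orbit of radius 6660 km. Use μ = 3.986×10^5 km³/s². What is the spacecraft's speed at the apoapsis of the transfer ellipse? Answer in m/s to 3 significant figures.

v = 1220 m/s

Transfer-ellipse semi-major axis a_t = (r₁ + r₂)/2 = (56500 + 6660)/2 = 31580 km.
At apoapsis, r = 56500 km.
Vis-viva: v = √[μ(2/r − 1/a_t)] = √[3.986×10^5 × (2/56500 − 1/31580)] = 1.220 km/s.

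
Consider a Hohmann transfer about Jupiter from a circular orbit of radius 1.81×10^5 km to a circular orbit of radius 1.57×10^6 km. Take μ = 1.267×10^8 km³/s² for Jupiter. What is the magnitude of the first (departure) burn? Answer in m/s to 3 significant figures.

Δv₁ = 8970 m/s

The Hohmann ellipse has a_t = (r₁ + r₂)/2 = 8.755×10^5 km.
On the circular orbit at r = 1.810×10^5 km, v_c = √(μ/r) = 26.458 km/s.
Transfer-orbit speed at the same r (vis-viva, a = a_t): v_t = √[μ(2/r − 1/a_t)] = 35.430 km/s.
Δv₁ = |v_t − v_c| = |35.430 − 26.458| = 8.972 km/s.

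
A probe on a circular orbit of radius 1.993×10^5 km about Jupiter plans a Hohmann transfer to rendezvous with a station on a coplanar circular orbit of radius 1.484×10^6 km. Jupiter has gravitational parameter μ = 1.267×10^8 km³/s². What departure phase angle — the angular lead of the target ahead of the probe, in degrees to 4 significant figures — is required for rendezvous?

φ = 103.1°

Transfer-ellipse semi-major axis a_t = (r₁ + r₂)/2 = (1.993×10^5 + 1.484×10^6)/2 = 8.4165×10^5 km.
The half-period of the transfer ellipse is t = π√(a_t³/μ) = 2.15506×10^5 s.
Target angular speed ω₂ = √(μ/r₂³) = 6.22641×10^-6 rad/s.
Angle swept by the target during transfer: ω₂·t = 1.3418 rad = 76.88°.
The probe traverses 180° on the transfer ellipse, so the target must lead by 180° − 76.88° = 103.1°.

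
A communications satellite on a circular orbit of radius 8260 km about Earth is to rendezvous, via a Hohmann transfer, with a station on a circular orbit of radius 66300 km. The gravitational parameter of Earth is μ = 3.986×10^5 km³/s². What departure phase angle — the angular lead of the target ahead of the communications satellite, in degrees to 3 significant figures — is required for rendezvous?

The Hohmann ellipse has a_t = (r₁ + r₂)/2 = 37280 km.
Transfer time t = π√(a_t³/μ) = 35817.5 s.
The target's mean motion on its circular orbit is ω₂ = √(μ/r₂³) = 3.69827×10^-5 rad/s.
Angle swept by the target during transfer: ω₂·t = 1.32463 rad = 75.90°.
Arrival is 180° from departure on the ellipse, so φ = 180° − 75.90° = 104°.

φ = 104°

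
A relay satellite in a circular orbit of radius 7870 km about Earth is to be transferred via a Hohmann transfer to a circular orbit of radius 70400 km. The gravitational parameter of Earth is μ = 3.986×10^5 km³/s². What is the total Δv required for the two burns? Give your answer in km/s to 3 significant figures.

The Hohmann ellipse has a_t = (r₁ + r₂)/2 = 39135 km.
At r₁ the circular-orbit speed is v₁ = √(μ/r₁) = 7.1167 km/s.
Transfer-orbit speed at r₁ (vis-viva): v_p = √[μ(2/r₁ − 1/a_t)] = 9.5452 km/s.
First burn Δv₁ = |v_p − v₁| = 2.4285 km/s.
At r₂, v₂ = √(μ/r₂) = 2.3795 km/s.
Transfer-orbit speed at r₂: v_a = √[μ(2/r₂ − 1/a_t)] = 1.0671 km/s.
Second burn Δv₂ = |v₂ − v_a| = 1.3124 km/s.
Total Δv = Δv₁ + Δv₂ = 3.741 km/s.

Δv = 3.74 km/s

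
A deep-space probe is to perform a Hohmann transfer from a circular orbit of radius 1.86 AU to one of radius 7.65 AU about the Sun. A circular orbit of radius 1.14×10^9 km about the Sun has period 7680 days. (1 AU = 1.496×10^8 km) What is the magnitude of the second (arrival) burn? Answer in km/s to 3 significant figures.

From Kepler's third law T² = 4π²r³/μ at r = 1.14×10^9 km, T = 7680 days = 7680 × 86400 s = 6.63552×10^8 s: μ = 4π²r³/T² = 1.32839×10^11 km³/s².
In km: r₁ = 1.86 × 1.496×10^8 = 2.78256×10^8 km; r₂ = 7.65 × 1.496×10^8 = 1.14444×10^9 km.
Semi-major axis of the transfer orbit: a_t = (2.78256×10^8 + 1.14444×10^9)/2 = 7.11348×10^8 km.
On the circular orbit at r = 1.14444×10^9 km, v_c = √(μ/r) = 10.7737 km/s.
Vis-viva on the transfer ellipse at r = 1.14444×10^9 km gives v_t = √[μ(2/r − 1/a_t)] = 6.73825 km/s.
Δv₂ = |v_t − v_c| = |6.73825 − 10.7737| = 4.035 km/s.

Δv₂ = 4.04 km/s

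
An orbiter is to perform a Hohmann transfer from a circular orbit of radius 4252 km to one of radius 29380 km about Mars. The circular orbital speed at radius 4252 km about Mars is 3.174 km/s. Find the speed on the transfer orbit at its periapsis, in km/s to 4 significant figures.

v = 4.195 km/s

From the circular-orbit relation v² = μ/r at r = 4252 km: μ = v²r = (3.174)² × 4252 = 42835.8 km³/s².
Transfer-ellipse semi-major axis a_t = (r₁ + r₂)/2 = (4252 + 29380)/2 = 16816 km.
The periapsis of the transfer ellipse is at r = 4252 km.
From the vis-viva equation, v = √[μ(2/r − 1/a_t)] = 4.195 km/s.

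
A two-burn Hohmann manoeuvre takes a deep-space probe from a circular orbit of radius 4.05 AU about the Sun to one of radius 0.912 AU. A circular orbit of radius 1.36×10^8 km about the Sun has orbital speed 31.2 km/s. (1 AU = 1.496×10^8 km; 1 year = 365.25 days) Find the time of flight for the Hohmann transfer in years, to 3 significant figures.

From the circular-orbit relation v² = μ/r at r = 1.36×10^8 km: μ = v²r = (31.2)² × 1.36×10^8 = 1.32388×10^11 km³/s².
In km: r₁ = 4.05 × 1.496×10^8 = 6.0588×10^8 km; r₂ = 0.912 × 1.496×10^8 = 1.364352×10^8 km.
Semi-major axis of the transfer orbit: a_t = (6.0588×10^8 + 1.364352×10^8)/2 = 3.711576×10^8 km.
By Kepler's third law the transfer-orbit period is T = 2π√(a_t³/μ), so t = T/2 = 6.174×10^7 s.
Converting: 6.174×10^7 s ÷ 3.15576×10^7 s/year (365.25 × 86400) = 1.96 years.

t = 1.96 years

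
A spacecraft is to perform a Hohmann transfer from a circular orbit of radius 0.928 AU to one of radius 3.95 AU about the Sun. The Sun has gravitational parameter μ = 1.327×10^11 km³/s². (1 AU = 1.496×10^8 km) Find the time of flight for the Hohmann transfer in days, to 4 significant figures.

In km: r₁ = 0.928 × 1.496×10^8 = 1.388288×10^8 km; r₂ = 3.95 × 1.496×10^8 = 5.9092×10^8 km.
Semi-major axis of the transfer orbit: a_t = (1.388288×10^8 + 5.9092×10^8)/2 = 3.648744×10^8 km.
Transfer time t = π√(a_t³/μ) = π√((3.648744×10^8)³ / 1.327×10^11) = 6.011×10^7 s.
Converting: 6.011×10^7 s ÷ 86400 s/day = 695.7 days.

t = 695.7 days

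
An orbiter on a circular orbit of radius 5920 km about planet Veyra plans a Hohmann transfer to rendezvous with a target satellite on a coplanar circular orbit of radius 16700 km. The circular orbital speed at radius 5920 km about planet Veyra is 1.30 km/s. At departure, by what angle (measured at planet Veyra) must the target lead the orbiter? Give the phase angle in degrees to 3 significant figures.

φ = 79.7°

From the circular-orbit relation v² = μ/r at r = 5920 km: μ = v²r = (1.30)² × 5920 = 10004.8 km³/s².
Transfer-ellipse semi-major axis a_t = (r₁ + r₂)/2 = (5920 + 16700)/2 = 11310 km.
Transfer time t = π√(a_t³/μ) = 37780 s.
Target angular speed ω₂ = √(μ/r₂³) = 4.635×10^-5 rad/s.
Angle swept by the target during transfer: ω₂·t = 1.751 rad = 100.3°.
The orbiter traverses 180° on the transfer ellipse, so the target must lead by 180° − 100.3° = 79.7°.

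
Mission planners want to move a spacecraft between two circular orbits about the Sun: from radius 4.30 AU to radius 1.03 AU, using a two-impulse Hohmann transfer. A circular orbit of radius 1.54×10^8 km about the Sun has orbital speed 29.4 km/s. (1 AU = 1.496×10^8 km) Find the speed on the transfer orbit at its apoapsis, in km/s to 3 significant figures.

v = 8.94 km/s

From the circular-orbit relation v² = μ/r at r = 1.54×10^8 km: μ = v²r = (29.4)² × 1.54×10^8 = 1.33111×10^11 km³/s².
In km: r₁ = 4.30 × 1.496×10^8 = 6.4328×10^8 km; r₂ = 1.03 × 1.496×10^8 = 1.54088×10^8 km.
Transfer-ellipse semi-major axis a_t = (r₁ + r₂)/2 = (6.4328×10^8 + 1.54088×10^8)/2 = 3.98684×10^8 km.
At apoapsis, r = 6.4328×10^8 km.
From the vis-viva equation, v = √[μ(2/r − 1/a_t)] = 8.943 km/s.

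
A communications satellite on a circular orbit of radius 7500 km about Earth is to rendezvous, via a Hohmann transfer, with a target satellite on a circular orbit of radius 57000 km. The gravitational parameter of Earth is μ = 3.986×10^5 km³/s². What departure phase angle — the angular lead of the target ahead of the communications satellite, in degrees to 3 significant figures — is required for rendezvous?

φ = 103°

Semi-major axis of the transfer orbit: a_t = (7500 + 57000)/2 = 32250 km.
Transfer time t = π√(a_t³/μ) = 28820 s.
The target's mean motion on its circular orbit is ω₂ = √(μ/r₂³) = 4.639×10^-5 rad/s.
Angle swept by the target during transfer: ω₂·t = 1.337 rad = 76.60°.
Arrival is 180° from departure on the ellipse, so φ = 180° − 76.60° = 103°.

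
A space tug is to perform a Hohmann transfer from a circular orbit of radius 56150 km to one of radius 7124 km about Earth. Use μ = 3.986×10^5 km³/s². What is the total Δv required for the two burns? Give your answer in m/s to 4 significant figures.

The Hohmann ellipse has a_t = (r₁ + r₂)/2 = 31637 km.
At r₁ the circular-orbit speed is v₁ = √(μ/r₁) = 2.664 km/s.
On the transfer ellipse at r₁, vis-viva gives v_a = √[μ(2/r₁ − 1/a_t)] = 1.264 km/s.
First burn Δv₁ = |v_a − v₁| = 1.400 km/s.
Circular speed at r₂: v₂ = √(μ/r₂) = 7.480 km/s.
Transfer-orbit speed at r₂: v_p = √[μ(2/r₂ − 1/a_t)] = 9.965 km/s.
Second burn Δv₂ = |v₂ − v_p| = 2.485 km/s.
Total Δv = Δv₁ + Δv₂ = 3.885 km/s.

Δv = 3885 m/s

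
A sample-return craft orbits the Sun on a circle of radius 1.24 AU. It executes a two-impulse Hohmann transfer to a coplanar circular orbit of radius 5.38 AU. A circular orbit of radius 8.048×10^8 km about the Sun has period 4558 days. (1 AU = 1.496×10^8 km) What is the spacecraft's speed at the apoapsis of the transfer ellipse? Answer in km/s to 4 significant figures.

From Kepler's third law T² = 4π²r³/μ at r = 8.048×10^8 km, T = 4558 days = 4558 × 86400 s = 3.938112×10^8 s: μ = 4π²r³/T² = 1.32693×10^11 km³/s².
In km: r₁ = 1.24 × 1.496×10^8 = 1.85504×10^8 km; r₂ = 5.38 × 1.496×10^8 = 8.04848×10^8 km.
The Hohmann ellipse has a_t = (r₁ + r₂)/2 = 4.95176×10^8 km.
At apoapsis, r = 8.04848×10^8 km.
From the vis-viva equation, v = √[μ(2/r − 1/a_t)] = 7.859 km/s.

v = 7.859 km/s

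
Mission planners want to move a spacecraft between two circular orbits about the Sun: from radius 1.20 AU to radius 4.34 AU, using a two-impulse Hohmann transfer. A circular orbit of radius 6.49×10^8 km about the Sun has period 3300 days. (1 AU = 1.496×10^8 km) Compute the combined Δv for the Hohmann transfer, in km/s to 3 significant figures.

Δv = 11.7 km/s

From Kepler's third law T² = 4π²r³/μ at r = 6.49×10^8 km, T = 3300 days = 3300 × 86400 s = 2.8512×10^8 s: μ = 4π²r³/T² = 1.32751×10^11 km³/s².
In km: r₁ = 1.20 × 1.496×10^8 = 1.7952×10^8 km; r₂ = 4.34 × 1.496×10^8 = 6.49264×10^8 km.
The Hohmann ellipse has a_t = (r₁ + r₂)/2 = 4.14392×10^8 km.
Circular speed at r₁: v₁ = √(μ/r₁) = √(1.32751×10^11/1.7952×10^8) = 27.193 km/s.
On the transfer ellipse at r₁, v² = μ(2/r − 1/a) gives v_p = √[μ(2/r₁ − 1/a_t)] = 34.038 km/s.
First burn Δv₁ = |v_p − v₁| = 6.845 km/s.
At r₂, v₂ = √(μ/r₂) = 14.30 km/s.
Transfer-orbit speed at r₂: v_a = √[μ(2/r₂ − 1/a_t)] = 9.412 km/s.
Second burn Δv₂ = |v₂ − v_a| = 4.888 km/s.
Total Δv = Δv₁ + Δv₂ = 11.73 km/s.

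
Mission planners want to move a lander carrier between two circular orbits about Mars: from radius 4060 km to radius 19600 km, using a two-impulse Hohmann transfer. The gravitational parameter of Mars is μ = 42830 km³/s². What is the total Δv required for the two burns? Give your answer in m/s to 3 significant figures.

The Hohmann ellipse has a_t = (r₁ + r₂)/2 = 11830 km.
Circular speed at r₁: v₁ = √(μ/r₁) = √(42830/4060) = 3.2480 km/s.
Transfer-orbit speed at r₁ (vis-viva): v_p = √[μ(2/r₁ − 1/a_t)] = 4.1807 km/s.
First burn Δv₁ = |v_p − v₁| = 0.9327 km/s.
Circular speed at r₂: v₂ = √(μ/r₂) = 1.4782 km/s.
Transfer-orbit speed at r₂: v_a = √[μ(2/r₂ − 1/a_t)] = 0.86600 km/s.
Second burn Δv₂ = |v₂ − v_a| = 0.6122 km/s.
Total Δv = Δv₁ + Δv₂ = 1.545 km/s.

Δv = 1540 m/s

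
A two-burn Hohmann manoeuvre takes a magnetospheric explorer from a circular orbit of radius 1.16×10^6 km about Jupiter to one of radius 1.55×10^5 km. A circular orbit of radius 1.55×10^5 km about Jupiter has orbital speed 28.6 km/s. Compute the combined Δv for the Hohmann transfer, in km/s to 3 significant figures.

From the circular-orbit relation v² = μ/r at r = 1.55×10^5 km: μ = v²r = (28.6)² × 1.55×10^5 = 1.26784×10^8 km³/s².
Semi-major axis of the transfer orbit: a_t = (1.160×10^6 + 1.550×10^5)/2 = 6.575×10^5 km.
At r₁ the circular-orbit speed is v₁ = √(μ/r₁) = 10.454 km/s.
Transfer-orbit speed at r₁ (vis-viva): v_a = √[μ(2/r₁ − 1/a_t)] = 5.0760 km/s.
First burn Δv₁ = |v_a − v₁| = 5.378 km/s.
At r₂, v₂ = √(μ/r₂) = 28.600 km/s.
Transfer-orbit speed at r₂: v_p = √[μ(2/r₂ − 1/a_t)] = 37.988 km/s.
Second burn Δv₂ = |v₂ − v_p| = 9.388 km/s.
Δv = Δv₁ + Δv₂ = 5.378 + 9.388 = 14.77 km/s.

Δv = 14.8 km/s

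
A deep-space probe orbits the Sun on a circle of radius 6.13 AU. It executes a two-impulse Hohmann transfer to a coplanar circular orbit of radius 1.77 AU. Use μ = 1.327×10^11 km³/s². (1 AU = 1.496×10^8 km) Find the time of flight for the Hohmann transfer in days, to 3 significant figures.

t = 1430 days

In km: r₁ = 6.13 × 1.496×10^8 = 9.17048×10^8 km; r₂ = 1.77 × 1.496×10^8 = 2.64792×10^8 km.
The Hohmann ellipse has a_t = (r₁ + r₂)/2 = 5.9092×10^8 km.
Transfer time t = π√(a_t³/μ) = π√((5.9092×10^8)³ / 1.327×10^11) = 1.239×10^8 s.
Converting: 1.239×10^8 s ÷ 86400 s/day = 1430 days.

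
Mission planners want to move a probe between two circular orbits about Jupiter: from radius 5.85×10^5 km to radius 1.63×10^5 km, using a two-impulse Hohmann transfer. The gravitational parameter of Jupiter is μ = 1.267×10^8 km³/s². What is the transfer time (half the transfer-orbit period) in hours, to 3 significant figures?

The Hohmann ellipse has a_t = (r₁ + r₂)/2 = 3.740×10^5 km.
Transfer time t = π√(a_t³/μ) = π√((3.740×10^5)³ / 1.267×10^8) = 63840 s.
Converting: 63840 s ÷ 3600 s/hour = 17.7 hours.

t = 17.7 hours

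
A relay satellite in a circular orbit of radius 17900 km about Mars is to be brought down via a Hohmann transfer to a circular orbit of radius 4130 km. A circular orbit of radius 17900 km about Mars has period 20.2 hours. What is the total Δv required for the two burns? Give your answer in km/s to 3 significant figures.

From Kepler's third law T² = 4π²r³/μ at r = 17900 km, T = 20.2 hours = 20.2 × 3600 s = 72720 s: μ = 4π²r³/T² = 42816.5 km³/s².
The Hohmann ellipse has a_t = (r₁ + r₂)/2 = 11015 km.
Circular speed at r₁: v₁ = √(μ/r₁) = √(42816.5/17900) = 1.5466 km/s.
On the transfer ellipse at r₁, vis-viva equation gives v_a = √[μ(2/r₁ − 1/a_t)] = 0.94703 km/s.
First burn Δv₁ = |v_a − v₁| = 0.5996 km/s.
At r₂, v₂ = √(μ/r₂) = 3.2198 km/s.
Transfer-orbit speed at r₂: v_p = √[μ(2/r₂ − 1/a_t)] = 4.1045 km/s.
Second burn Δv₂ = |v₂ − v_p| = 0.8847 km/s.
Δv = Δv₁ + Δv₂ = 0.5996 + 0.8847 = 1.484 km/s.

Δv = 1.48 km/s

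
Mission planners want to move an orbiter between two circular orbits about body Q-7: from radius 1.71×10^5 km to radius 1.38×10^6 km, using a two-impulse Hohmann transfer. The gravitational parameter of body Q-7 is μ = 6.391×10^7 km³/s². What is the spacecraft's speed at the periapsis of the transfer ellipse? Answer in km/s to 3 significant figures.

Semi-major axis of the transfer orbit: a_t = (1.710×10^5 + 1.380×10^6)/2 = 7.755×10^5 km.
The periapsis of the transfer ellipse is at r = 1.710×10^5 km.
Applying v² = μ(2/r − 1/a_t): v = 25.79 km/s.

v = 25.8 km/s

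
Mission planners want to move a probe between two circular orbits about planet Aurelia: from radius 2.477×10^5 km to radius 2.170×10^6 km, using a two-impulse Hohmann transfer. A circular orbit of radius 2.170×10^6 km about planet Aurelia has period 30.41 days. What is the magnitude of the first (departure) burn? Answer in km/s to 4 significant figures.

From Kepler's third law T² = 4π²r³/μ at r = 2.170×10^6 km, T = 30.41 days = 30.41 × 86400 s = 2.627424×10^6 s: μ = 4π²r³/T² = 5.84357×10^7 km³/s².
The Hohmann ellipse has a_t = (r₁ + r₂)/2 = 1.20885×10^6 km.
On the circular orbit at r = 2.477×10^5 km, v_c = √(μ/r) = 15.3595 km/s.
Vis-viva on the transfer ellipse at r = 2.477×10^5 km gives v_t = √[μ(2/r − 1/a_t)] = 20.5788 km/s.
Δv₁ = |v_t − v_c| = |20.5788 − 15.3595| = 5.219 km/s.

Δv₁ = 5.219 km/s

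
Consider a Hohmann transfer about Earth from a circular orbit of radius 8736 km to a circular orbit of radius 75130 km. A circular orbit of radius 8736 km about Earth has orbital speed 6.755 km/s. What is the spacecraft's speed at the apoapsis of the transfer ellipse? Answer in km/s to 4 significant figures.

v = 1.051 km/s

From the circular-orbit relation v² = μ/r at r = 8736 km: μ = v²r = (6.755)² × 8736 = 3.98624×10^5 km³/s².
The Hohmann ellipse has a_t = (r₁ + r₂)/2 = 41933 km.
The apoapsis of the transfer ellipse is at r = 75130 km.
Vis-viva: v = √[μ(2/r − 1/a_t)] = √[3.98624×10^5 × (2/75130 − 1/41933)] = 1.051 km/s.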